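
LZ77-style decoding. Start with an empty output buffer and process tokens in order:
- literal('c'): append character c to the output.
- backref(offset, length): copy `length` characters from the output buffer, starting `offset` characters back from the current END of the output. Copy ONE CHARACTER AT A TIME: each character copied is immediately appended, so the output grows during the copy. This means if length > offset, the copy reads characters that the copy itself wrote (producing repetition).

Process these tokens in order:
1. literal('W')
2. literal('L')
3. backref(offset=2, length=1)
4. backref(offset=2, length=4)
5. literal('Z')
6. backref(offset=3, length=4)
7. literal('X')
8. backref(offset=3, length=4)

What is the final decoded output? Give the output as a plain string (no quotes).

Token 1: literal('W'). Output: "W"
Token 2: literal('L'). Output: "WL"
Token 3: backref(off=2, len=1). Copied 'W' from pos 0. Output: "WLW"
Token 4: backref(off=2, len=4) (overlapping!). Copied 'LWLW' from pos 1. Output: "WLWLWLW"
Token 5: literal('Z'). Output: "WLWLWLWZ"
Token 6: backref(off=3, len=4) (overlapping!). Copied 'LWZL' from pos 5. Output: "WLWLWLWZLWZL"
Token 7: literal('X'). Output: "WLWLWLWZLWZLX"
Token 8: backref(off=3, len=4) (overlapping!). Copied 'ZLXZ' from pos 10. Output: "WLWLWLWZLWZLXZLXZ"

Answer: WLWLWLWZLWZLXZLXZ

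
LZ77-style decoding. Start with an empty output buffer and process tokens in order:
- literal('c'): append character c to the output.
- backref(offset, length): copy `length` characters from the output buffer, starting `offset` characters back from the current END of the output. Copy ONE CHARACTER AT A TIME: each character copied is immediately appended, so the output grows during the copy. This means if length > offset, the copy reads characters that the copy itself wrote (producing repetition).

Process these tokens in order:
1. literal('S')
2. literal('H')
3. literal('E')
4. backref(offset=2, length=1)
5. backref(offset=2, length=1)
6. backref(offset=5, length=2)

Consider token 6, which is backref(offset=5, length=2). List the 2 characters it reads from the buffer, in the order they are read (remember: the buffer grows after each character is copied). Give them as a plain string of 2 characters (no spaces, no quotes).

Answer: SH

Derivation:
Token 1: literal('S'). Output: "S"
Token 2: literal('H'). Output: "SH"
Token 3: literal('E'). Output: "SHE"
Token 4: backref(off=2, len=1). Copied 'H' from pos 1. Output: "SHEH"
Token 5: backref(off=2, len=1). Copied 'E' from pos 2. Output: "SHEHE"
Token 6: backref(off=5, len=2). Buffer before: "SHEHE" (len 5)
  byte 1: read out[0]='S', append. Buffer now: "SHEHES"
  byte 2: read out[1]='H', append. Buffer now: "SHEHESH"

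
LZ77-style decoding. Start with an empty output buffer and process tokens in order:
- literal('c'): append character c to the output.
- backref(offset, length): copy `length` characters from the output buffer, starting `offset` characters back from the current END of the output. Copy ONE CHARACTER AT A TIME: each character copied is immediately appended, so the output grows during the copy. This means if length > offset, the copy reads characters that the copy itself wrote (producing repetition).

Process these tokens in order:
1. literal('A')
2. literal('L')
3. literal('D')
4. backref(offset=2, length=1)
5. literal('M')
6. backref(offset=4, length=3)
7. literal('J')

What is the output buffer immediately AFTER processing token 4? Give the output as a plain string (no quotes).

Answer: ALDL

Derivation:
Token 1: literal('A'). Output: "A"
Token 2: literal('L'). Output: "AL"
Token 3: literal('D'). Output: "ALD"
Token 4: backref(off=2, len=1). Copied 'L' from pos 1. Output: "ALDL"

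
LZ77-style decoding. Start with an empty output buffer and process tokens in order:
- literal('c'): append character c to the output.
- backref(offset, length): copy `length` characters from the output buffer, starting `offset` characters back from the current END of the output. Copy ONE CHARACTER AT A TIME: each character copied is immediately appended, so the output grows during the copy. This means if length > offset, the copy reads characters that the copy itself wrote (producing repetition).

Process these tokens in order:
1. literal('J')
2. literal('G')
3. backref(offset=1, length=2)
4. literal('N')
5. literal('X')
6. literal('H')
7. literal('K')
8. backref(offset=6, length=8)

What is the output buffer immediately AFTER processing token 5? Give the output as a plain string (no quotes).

Answer: JGGGNX

Derivation:
Token 1: literal('J'). Output: "J"
Token 2: literal('G'). Output: "JG"
Token 3: backref(off=1, len=2) (overlapping!). Copied 'GG' from pos 1. Output: "JGGG"
Token 4: literal('N'). Output: "JGGGN"
Token 5: literal('X'). Output: "JGGGNX"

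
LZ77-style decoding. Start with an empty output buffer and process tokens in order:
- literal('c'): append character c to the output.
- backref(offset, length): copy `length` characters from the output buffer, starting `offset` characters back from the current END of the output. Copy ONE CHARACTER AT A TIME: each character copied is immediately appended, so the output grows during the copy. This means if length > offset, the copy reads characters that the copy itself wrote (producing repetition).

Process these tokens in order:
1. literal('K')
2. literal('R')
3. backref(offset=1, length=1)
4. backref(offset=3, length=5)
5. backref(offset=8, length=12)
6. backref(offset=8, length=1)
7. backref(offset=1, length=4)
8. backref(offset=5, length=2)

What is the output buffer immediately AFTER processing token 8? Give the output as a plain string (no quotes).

Answer: KRRKRRKRKRRKRRKRKRRKRRRRRRR

Derivation:
Token 1: literal('K'). Output: "K"
Token 2: literal('R'). Output: "KR"
Token 3: backref(off=1, len=1). Copied 'R' from pos 1. Output: "KRR"
Token 4: backref(off=3, len=5) (overlapping!). Copied 'KRRKR' from pos 0. Output: "KRRKRRKR"
Token 5: backref(off=8, len=12) (overlapping!). Copied 'KRRKRRKRKRRK' from pos 0. Output: "KRRKRRKRKRRKRRKRKRRK"
Token 6: backref(off=8, len=1). Copied 'R' from pos 12. Output: "KRRKRRKRKRRKRRKRKRRKR"
Token 7: backref(off=1, len=4) (overlapping!). Copied 'RRRR' from pos 20. Output: "KRRKRRKRKRRKRRKRKRRKRRRRR"
Token 8: backref(off=5, len=2). Copied 'RR' from pos 20. Output: "KRRKRRKRKRRKRRKRKRRKRRRRRRR"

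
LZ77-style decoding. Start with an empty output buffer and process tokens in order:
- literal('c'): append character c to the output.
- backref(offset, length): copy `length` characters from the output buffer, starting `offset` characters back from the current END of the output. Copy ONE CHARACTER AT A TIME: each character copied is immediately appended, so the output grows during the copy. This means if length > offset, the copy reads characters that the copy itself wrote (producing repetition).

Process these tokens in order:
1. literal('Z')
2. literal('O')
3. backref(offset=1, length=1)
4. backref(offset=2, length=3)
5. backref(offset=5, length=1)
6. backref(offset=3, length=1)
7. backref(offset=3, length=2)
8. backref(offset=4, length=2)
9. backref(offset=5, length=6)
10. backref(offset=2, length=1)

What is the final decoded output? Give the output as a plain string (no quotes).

Answer: ZOOOOOOOOOOOOOOOOOO

Derivation:
Token 1: literal('Z'). Output: "Z"
Token 2: literal('O'). Output: "ZO"
Token 3: backref(off=1, len=1). Copied 'O' from pos 1. Output: "ZOO"
Token 4: backref(off=2, len=3) (overlapping!). Copied 'OOO' from pos 1. Output: "ZOOOOO"
Token 5: backref(off=5, len=1). Copied 'O' from pos 1. Output: "ZOOOOOO"
Token 6: backref(off=3, len=1). Copied 'O' from pos 4. Output: "ZOOOOOOO"
Token 7: backref(off=3, len=2). Copied 'OO' from pos 5. Output: "ZOOOOOOOOO"
Token 8: backref(off=4, len=2). Copied 'OO' from pos 6. Output: "ZOOOOOOOOOOO"
Token 9: backref(off=5, len=6) (overlapping!). Copied 'OOOOOO' from pos 7. Output: "ZOOOOOOOOOOOOOOOOO"
Token 10: backref(off=2, len=1). Copied 'O' from pos 16. Output: "ZOOOOOOOOOOOOOOOOOO"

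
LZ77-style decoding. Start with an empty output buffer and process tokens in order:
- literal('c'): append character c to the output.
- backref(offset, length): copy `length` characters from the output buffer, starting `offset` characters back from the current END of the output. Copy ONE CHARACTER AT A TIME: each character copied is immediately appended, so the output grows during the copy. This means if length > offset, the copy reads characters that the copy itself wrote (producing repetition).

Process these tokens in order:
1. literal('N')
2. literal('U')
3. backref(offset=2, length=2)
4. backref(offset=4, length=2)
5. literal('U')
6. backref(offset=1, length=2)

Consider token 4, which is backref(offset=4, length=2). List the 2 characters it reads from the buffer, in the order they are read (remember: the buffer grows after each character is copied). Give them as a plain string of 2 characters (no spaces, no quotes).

Token 1: literal('N'). Output: "N"
Token 2: literal('U'). Output: "NU"
Token 3: backref(off=2, len=2). Copied 'NU' from pos 0. Output: "NUNU"
Token 4: backref(off=4, len=2). Buffer before: "NUNU" (len 4)
  byte 1: read out[0]='N', append. Buffer now: "NUNUN"
  byte 2: read out[1]='U', append. Buffer now: "NUNUNU"

Answer: NU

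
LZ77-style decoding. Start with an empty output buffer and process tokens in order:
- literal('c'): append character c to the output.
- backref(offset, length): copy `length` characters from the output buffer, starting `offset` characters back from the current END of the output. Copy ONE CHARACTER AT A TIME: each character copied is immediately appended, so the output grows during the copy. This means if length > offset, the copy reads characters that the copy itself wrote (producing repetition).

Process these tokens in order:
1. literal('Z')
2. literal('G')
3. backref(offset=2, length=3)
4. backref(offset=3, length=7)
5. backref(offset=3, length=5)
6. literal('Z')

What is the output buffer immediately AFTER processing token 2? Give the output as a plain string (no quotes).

Token 1: literal('Z'). Output: "Z"
Token 2: literal('G'). Output: "ZG"

Answer: ZG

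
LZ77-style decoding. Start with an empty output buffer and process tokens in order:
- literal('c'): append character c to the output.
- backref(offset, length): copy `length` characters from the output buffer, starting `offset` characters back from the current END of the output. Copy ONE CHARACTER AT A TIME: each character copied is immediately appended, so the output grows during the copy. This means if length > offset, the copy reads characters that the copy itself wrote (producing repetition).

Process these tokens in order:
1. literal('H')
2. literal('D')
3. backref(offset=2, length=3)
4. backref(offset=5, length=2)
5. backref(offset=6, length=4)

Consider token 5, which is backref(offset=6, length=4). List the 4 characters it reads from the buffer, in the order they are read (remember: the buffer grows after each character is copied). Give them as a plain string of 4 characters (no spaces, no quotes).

Token 1: literal('H'). Output: "H"
Token 2: literal('D'). Output: "HD"
Token 3: backref(off=2, len=3) (overlapping!). Copied 'HDH' from pos 0. Output: "HDHDH"
Token 4: backref(off=5, len=2). Copied 'HD' from pos 0. Output: "HDHDHHD"
Token 5: backref(off=6, len=4). Buffer before: "HDHDHHD" (len 7)
  byte 1: read out[1]='D', append. Buffer now: "HDHDHHDD"
  byte 2: read out[2]='H', append. Buffer now: "HDHDHHDDH"
  byte 3: read out[3]='D', append. Buffer now: "HDHDHHDDHD"
  byte 4: read out[4]='H', append. Buffer now: "HDHDHHDDHDH"

Answer: DHDH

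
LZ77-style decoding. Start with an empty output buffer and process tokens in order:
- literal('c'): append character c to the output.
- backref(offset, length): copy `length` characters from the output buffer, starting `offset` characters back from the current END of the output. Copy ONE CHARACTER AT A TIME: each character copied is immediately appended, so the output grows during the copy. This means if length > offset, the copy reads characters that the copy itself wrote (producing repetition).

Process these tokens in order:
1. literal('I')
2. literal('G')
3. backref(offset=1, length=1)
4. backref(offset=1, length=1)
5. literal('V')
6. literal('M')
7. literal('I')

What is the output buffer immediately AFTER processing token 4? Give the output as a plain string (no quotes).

Answer: IGGG

Derivation:
Token 1: literal('I'). Output: "I"
Token 2: literal('G'). Output: "IG"
Token 3: backref(off=1, len=1). Copied 'G' from pos 1. Output: "IGG"
Token 4: backref(off=1, len=1). Copied 'G' from pos 2. Output: "IGGG"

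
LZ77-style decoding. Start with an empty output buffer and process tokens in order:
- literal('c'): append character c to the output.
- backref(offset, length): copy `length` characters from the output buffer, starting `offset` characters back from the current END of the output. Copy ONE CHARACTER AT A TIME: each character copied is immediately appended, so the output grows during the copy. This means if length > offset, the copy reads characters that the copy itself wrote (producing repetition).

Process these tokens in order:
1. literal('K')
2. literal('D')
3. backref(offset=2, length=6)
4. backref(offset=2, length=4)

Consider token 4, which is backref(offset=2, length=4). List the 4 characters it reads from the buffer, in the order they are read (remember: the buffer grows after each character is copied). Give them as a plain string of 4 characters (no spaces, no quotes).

Answer: KDKD

Derivation:
Token 1: literal('K'). Output: "K"
Token 2: literal('D'). Output: "KD"
Token 3: backref(off=2, len=6) (overlapping!). Copied 'KDKDKD' from pos 0. Output: "KDKDKDKD"
Token 4: backref(off=2, len=4). Buffer before: "KDKDKDKD" (len 8)
  byte 1: read out[6]='K', append. Buffer now: "KDKDKDKDK"
  byte 2: read out[7]='D', append. Buffer now: "KDKDKDKDKD"
  byte 3: read out[8]='K', append. Buffer now: "KDKDKDKDKDK"
  byte 4: read out[9]='D', append. Buffer now: "KDKDKDKDKDKD"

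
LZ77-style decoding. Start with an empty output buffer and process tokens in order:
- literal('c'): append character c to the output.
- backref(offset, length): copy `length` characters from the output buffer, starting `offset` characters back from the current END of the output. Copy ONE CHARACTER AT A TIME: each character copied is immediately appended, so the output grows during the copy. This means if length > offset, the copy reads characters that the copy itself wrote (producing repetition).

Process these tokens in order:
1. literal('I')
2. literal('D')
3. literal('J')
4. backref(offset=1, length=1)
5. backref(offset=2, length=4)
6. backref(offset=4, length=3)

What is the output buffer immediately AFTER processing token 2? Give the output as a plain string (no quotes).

Answer: ID

Derivation:
Token 1: literal('I'). Output: "I"
Token 2: literal('D'). Output: "ID"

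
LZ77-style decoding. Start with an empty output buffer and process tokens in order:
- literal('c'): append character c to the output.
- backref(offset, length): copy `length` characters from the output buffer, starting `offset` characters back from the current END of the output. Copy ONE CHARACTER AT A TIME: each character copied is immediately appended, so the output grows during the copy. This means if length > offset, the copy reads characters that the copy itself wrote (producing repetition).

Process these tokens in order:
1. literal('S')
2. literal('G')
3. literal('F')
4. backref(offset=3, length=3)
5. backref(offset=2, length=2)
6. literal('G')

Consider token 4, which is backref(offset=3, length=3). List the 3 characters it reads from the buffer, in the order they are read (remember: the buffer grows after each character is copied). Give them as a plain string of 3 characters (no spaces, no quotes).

Token 1: literal('S'). Output: "S"
Token 2: literal('G'). Output: "SG"
Token 3: literal('F'). Output: "SGF"
Token 4: backref(off=3, len=3). Buffer before: "SGF" (len 3)
  byte 1: read out[0]='S', append. Buffer now: "SGFS"
  byte 2: read out[1]='G', append. Buffer now: "SGFSG"
  byte 3: read out[2]='F', append. Buffer now: "SGFSGF"

Answer: SGF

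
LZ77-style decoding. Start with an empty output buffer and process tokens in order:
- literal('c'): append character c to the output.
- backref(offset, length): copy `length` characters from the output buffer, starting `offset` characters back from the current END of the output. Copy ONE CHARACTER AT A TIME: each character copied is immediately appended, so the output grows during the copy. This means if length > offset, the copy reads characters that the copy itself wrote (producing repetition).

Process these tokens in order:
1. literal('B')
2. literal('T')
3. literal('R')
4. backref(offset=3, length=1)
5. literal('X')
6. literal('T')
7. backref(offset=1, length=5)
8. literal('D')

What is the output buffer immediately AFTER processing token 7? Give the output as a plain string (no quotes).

Token 1: literal('B'). Output: "B"
Token 2: literal('T'). Output: "BT"
Token 3: literal('R'). Output: "BTR"
Token 4: backref(off=3, len=1). Copied 'B' from pos 0. Output: "BTRB"
Token 5: literal('X'). Output: "BTRBX"
Token 6: literal('T'). Output: "BTRBXT"
Token 7: backref(off=1, len=5) (overlapping!). Copied 'TTTTT' from pos 5. Output: "BTRBXTTTTTT"

Answer: BTRBXTTTTTT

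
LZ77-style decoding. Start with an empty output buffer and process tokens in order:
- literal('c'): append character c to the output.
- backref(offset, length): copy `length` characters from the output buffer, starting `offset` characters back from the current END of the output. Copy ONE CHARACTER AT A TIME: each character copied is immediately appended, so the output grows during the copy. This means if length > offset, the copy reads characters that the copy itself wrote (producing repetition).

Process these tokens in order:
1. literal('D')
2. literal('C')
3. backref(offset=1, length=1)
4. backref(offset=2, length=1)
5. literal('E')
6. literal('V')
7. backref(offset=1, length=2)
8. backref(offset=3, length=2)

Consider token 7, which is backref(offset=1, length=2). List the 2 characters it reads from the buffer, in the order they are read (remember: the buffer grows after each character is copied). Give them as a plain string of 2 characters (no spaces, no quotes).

Answer: VV

Derivation:
Token 1: literal('D'). Output: "D"
Token 2: literal('C'). Output: "DC"
Token 3: backref(off=1, len=1). Copied 'C' from pos 1. Output: "DCC"
Token 4: backref(off=2, len=1). Copied 'C' from pos 1. Output: "DCCC"
Token 5: literal('E'). Output: "DCCCE"
Token 6: literal('V'). Output: "DCCCEV"
Token 7: backref(off=1, len=2). Buffer before: "DCCCEV" (len 6)
  byte 1: read out[5]='V', append. Buffer now: "DCCCEVV"
  byte 2: read out[6]='V', append. Buffer now: "DCCCEVVV"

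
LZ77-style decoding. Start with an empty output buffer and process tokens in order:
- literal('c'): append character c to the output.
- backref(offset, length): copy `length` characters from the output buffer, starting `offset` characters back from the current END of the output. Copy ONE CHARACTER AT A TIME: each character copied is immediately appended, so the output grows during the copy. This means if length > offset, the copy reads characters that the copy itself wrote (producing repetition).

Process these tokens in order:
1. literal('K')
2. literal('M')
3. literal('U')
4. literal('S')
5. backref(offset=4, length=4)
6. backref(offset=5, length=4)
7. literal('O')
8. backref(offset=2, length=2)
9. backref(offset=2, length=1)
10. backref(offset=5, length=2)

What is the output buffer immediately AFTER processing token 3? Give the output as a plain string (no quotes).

Answer: KMU

Derivation:
Token 1: literal('K'). Output: "K"
Token 2: literal('M'). Output: "KM"
Token 3: literal('U'). Output: "KMU"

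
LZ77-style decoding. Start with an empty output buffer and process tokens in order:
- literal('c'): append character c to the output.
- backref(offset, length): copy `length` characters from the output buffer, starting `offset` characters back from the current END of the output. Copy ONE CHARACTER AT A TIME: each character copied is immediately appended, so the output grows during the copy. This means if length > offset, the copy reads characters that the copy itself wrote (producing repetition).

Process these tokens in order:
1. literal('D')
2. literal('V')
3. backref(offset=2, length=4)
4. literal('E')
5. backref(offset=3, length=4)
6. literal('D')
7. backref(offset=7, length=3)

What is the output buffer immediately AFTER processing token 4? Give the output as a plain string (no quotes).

Answer: DVDVDVE

Derivation:
Token 1: literal('D'). Output: "D"
Token 2: literal('V'). Output: "DV"
Token 3: backref(off=2, len=4) (overlapping!). Copied 'DVDV' from pos 0. Output: "DVDVDV"
Token 4: literal('E'). Output: "DVDVDVE"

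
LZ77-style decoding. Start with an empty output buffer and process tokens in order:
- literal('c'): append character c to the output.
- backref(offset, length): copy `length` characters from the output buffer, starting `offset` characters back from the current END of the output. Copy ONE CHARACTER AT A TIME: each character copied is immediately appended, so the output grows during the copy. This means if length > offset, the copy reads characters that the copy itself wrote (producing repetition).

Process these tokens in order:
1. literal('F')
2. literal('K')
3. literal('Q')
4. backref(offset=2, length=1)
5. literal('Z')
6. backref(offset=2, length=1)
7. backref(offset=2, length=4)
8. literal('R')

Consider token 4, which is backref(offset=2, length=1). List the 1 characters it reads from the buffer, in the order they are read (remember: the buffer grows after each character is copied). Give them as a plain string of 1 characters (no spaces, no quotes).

Token 1: literal('F'). Output: "F"
Token 2: literal('K'). Output: "FK"
Token 3: literal('Q'). Output: "FKQ"
Token 4: backref(off=2, len=1). Buffer before: "FKQ" (len 3)
  byte 1: read out[1]='K', append. Buffer now: "FKQK"

Answer: K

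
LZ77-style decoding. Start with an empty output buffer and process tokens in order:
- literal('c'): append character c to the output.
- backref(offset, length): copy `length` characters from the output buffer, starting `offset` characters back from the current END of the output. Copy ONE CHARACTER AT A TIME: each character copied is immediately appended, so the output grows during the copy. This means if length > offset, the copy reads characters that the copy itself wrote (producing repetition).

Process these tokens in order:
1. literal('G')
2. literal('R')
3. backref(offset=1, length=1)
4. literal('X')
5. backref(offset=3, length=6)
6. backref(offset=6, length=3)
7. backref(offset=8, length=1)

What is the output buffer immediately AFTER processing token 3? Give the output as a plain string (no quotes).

Token 1: literal('G'). Output: "G"
Token 2: literal('R'). Output: "GR"
Token 3: backref(off=1, len=1). Copied 'R' from pos 1. Output: "GRR"

Answer: GRR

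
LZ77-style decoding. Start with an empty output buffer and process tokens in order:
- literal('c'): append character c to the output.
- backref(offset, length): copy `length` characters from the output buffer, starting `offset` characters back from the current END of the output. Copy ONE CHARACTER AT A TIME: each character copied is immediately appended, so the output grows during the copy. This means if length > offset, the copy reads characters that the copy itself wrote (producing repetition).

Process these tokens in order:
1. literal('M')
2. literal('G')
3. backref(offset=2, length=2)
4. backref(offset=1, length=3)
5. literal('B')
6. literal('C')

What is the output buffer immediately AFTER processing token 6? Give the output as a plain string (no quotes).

Answer: MGMGGGGBC

Derivation:
Token 1: literal('M'). Output: "M"
Token 2: literal('G'). Output: "MG"
Token 3: backref(off=2, len=2). Copied 'MG' from pos 0. Output: "MGMG"
Token 4: backref(off=1, len=3) (overlapping!). Copied 'GGG' from pos 3. Output: "MGMGGGG"
Token 5: literal('B'). Output: "MGMGGGGB"
Token 6: literal('C'). Output: "MGMGGGGBC"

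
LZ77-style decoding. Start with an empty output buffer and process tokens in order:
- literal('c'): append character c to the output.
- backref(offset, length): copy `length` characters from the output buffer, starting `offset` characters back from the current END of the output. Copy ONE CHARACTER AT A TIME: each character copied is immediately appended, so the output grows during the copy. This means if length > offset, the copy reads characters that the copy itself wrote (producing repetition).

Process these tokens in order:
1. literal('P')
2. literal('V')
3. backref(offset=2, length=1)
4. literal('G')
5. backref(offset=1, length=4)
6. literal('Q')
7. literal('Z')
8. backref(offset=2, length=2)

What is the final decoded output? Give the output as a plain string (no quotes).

Answer: PVPGGGGGQZQZ

Derivation:
Token 1: literal('P'). Output: "P"
Token 2: literal('V'). Output: "PV"
Token 3: backref(off=2, len=1). Copied 'P' from pos 0. Output: "PVP"
Token 4: literal('G'). Output: "PVPG"
Token 5: backref(off=1, len=4) (overlapping!). Copied 'GGGG' from pos 3. Output: "PVPGGGGG"
Token 6: literal('Q'). Output: "PVPGGGGGQ"
Token 7: literal('Z'). Output: "PVPGGGGGQZ"
Token 8: backref(off=2, len=2). Copied 'QZ' from pos 8. Output: "PVPGGGGGQZQZ"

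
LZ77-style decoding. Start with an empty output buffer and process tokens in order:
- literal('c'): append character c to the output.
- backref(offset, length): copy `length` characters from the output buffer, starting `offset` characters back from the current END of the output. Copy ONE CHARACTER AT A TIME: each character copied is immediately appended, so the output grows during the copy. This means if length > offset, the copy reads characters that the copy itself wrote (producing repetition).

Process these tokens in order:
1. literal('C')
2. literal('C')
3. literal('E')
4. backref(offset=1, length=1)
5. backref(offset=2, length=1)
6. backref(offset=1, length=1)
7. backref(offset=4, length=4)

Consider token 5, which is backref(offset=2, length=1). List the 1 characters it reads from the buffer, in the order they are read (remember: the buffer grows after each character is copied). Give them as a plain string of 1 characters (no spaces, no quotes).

Token 1: literal('C'). Output: "C"
Token 2: literal('C'). Output: "CC"
Token 3: literal('E'). Output: "CCE"
Token 4: backref(off=1, len=1). Copied 'E' from pos 2. Output: "CCEE"
Token 5: backref(off=2, len=1). Buffer before: "CCEE" (len 4)
  byte 1: read out[2]='E', append. Buffer now: "CCEEE"

Answer: E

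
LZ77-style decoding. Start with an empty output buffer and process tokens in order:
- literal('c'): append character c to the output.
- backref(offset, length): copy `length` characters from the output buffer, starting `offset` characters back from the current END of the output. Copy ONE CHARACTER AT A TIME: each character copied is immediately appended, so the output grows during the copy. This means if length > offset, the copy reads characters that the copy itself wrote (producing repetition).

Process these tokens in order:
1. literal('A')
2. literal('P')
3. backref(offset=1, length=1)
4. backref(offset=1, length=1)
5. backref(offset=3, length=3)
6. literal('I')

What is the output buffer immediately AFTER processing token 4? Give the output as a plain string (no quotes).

Token 1: literal('A'). Output: "A"
Token 2: literal('P'). Output: "AP"
Token 3: backref(off=1, len=1). Copied 'P' from pos 1. Output: "APP"
Token 4: backref(off=1, len=1). Copied 'P' from pos 2. Output: "APPP"

Answer: APPP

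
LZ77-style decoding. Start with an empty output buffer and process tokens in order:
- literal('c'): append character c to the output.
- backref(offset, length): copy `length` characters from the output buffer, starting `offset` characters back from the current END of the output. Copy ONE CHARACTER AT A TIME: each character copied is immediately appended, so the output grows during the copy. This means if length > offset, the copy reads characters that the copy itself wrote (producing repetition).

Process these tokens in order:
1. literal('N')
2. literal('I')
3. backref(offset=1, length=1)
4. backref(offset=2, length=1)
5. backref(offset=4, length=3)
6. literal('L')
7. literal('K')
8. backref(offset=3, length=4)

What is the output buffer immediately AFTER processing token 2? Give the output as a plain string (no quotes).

Answer: NI

Derivation:
Token 1: literal('N'). Output: "N"
Token 2: literal('I'). Output: "NI"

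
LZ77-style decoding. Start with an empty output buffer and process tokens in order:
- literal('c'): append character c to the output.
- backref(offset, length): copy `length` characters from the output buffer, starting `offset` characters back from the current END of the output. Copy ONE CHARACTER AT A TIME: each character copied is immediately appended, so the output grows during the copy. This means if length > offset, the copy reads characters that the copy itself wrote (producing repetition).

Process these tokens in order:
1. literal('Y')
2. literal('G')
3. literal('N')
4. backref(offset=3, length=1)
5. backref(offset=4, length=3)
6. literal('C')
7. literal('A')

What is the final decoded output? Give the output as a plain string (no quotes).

Answer: YGNYYGNCA

Derivation:
Token 1: literal('Y'). Output: "Y"
Token 2: literal('G'). Output: "YG"
Token 3: literal('N'). Output: "YGN"
Token 4: backref(off=3, len=1). Copied 'Y' from pos 0. Output: "YGNY"
Token 5: backref(off=4, len=3). Copied 'YGN' from pos 0. Output: "YGNYYGN"
Token 6: literal('C'). Output: "YGNYYGNC"
Token 7: literal('A'). Output: "YGNYYGNCA"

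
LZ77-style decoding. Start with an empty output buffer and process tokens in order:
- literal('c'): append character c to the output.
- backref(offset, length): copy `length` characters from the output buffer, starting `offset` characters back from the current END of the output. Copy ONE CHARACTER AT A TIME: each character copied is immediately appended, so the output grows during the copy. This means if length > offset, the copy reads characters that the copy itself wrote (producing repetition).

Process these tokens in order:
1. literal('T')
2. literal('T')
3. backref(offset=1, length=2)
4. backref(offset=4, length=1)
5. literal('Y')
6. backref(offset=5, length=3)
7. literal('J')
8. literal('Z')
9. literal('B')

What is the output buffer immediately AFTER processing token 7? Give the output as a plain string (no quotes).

Token 1: literal('T'). Output: "T"
Token 2: literal('T'). Output: "TT"
Token 3: backref(off=1, len=2) (overlapping!). Copied 'TT' from pos 1. Output: "TTTT"
Token 4: backref(off=4, len=1). Copied 'T' from pos 0. Output: "TTTTT"
Token 5: literal('Y'). Output: "TTTTTY"
Token 6: backref(off=5, len=3). Copied 'TTT' from pos 1. Output: "TTTTTYTTT"
Token 7: literal('J'). Output: "TTTTTYTTTJ"

Answer: TTTTTYTTTJ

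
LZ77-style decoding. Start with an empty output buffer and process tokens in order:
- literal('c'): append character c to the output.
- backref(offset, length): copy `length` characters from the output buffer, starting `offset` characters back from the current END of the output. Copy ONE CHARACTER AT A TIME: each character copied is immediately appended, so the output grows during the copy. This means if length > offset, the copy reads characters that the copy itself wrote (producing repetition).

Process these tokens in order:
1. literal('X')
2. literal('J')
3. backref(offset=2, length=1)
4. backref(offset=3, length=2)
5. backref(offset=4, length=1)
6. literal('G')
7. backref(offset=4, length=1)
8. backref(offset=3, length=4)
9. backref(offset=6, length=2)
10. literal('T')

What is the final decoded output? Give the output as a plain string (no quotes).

Token 1: literal('X'). Output: "X"
Token 2: literal('J'). Output: "XJ"
Token 3: backref(off=2, len=1). Copied 'X' from pos 0. Output: "XJX"
Token 4: backref(off=3, len=2). Copied 'XJ' from pos 0. Output: "XJXXJ"
Token 5: backref(off=4, len=1). Copied 'J' from pos 1. Output: "XJXXJJ"
Token 6: literal('G'). Output: "XJXXJJG"
Token 7: backref(off=4, len=1). Copied 'X' from pos 3. Output: "XJXXJJGX"
Token 8: backref(off=3, len=4) (overlapping!). Copied 'JGXJ' from pos 5. Output: "XJXXJJGXJGXJ"
Token 9: backref(off=6, len=2). Copied 'GX' from pos 6. Output: "XJXXJJGXJGXJGX"
Token 10: literal('T'). Output: "XJXXJJGXJGXJGXT"

Answer: XJXXJJGXJGXJGXT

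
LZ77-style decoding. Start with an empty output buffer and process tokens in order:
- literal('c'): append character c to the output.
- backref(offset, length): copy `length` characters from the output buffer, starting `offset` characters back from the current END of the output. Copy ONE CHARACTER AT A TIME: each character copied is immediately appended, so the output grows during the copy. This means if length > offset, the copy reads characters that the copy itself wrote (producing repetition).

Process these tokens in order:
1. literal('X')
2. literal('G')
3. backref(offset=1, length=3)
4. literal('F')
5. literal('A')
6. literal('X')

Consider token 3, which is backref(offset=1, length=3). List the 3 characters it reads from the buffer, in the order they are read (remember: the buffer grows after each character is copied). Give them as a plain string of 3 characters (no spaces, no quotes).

Answer: GGG

Derivation:
Token 1: literal('X'). Output: "X"
Token 2: literal('G'). Output: "XG"
Token 3: backref(off=1, len=3). Buffer before: "XG" (len 2)
  byte 1: read out[1]='G', append. Buffer now: "XGG"
  byte 2: read out[2]='G', append. Buffer now: "XGGG"
  byte 3: read out[3]='G', append. Buffer now: "XGGGG"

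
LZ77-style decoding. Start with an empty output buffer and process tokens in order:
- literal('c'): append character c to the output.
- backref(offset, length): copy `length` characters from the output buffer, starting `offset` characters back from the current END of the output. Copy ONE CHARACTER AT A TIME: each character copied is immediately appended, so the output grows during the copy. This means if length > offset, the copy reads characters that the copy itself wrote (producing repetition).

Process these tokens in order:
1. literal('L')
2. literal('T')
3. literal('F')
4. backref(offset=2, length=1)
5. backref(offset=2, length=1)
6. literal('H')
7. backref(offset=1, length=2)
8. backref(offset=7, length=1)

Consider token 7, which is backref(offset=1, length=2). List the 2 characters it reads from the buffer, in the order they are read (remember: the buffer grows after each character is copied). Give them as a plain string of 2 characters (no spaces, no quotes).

Answer: HH

Derivation:
Token 1: literal('L'). Output: "L"
Token 2: literal('T'). Output: "LT"
Token 3: literal('F'). Output: "LTF"
Token 4: backref(off=2, len=1). Copied 'T' from pos 1. Output: "LTFT"
Token 5: backref(off=2, len=1). Copied 'F' from pos 2. Output: "LTFTF"
Token 6: literal('H'). Output: "LTFTFH"
Token 7: backref(off=1, len=2). Buffer before: "LTFTFH" (len 6)
  byte 1: read out[5]='H', append. Buffer now: "LTFTFHH"
  byte 2: read out[6]='H', append. Buffer now: "LTFTFHHH"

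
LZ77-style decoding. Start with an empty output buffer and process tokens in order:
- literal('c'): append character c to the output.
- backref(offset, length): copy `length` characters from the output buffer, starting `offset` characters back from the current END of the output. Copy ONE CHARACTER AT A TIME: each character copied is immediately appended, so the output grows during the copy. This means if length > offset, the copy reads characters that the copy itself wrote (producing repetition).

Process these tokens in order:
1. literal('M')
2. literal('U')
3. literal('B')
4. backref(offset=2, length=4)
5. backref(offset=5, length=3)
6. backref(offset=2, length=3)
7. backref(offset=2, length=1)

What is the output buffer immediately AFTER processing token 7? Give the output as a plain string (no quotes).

Answer: MUBUBUBBUBUBUB

Derivation:
Token 1: literal('M'). Output: "M"
Token 2: literal('U'). Output: "MU"
Token 3: literal('B'). Output: "MUB"
Token 4: backref(off=2, len=4) (overlapping!). Copied 'UBUB' from pos 1. Output: "MUBUBUB"
Token 5: backref(off=5, len=3). Copied 'BUB' from pos 2. Output: "MUBUBUBBUB"
Token 6: backref(off=2, len=3) (overlapping!). Copied 'UBU' from pos 8. Output: "MUBUBUBBUBUBU"
Token 7: backref(off=2, len=1). Copied 'B' from pos 11. Output: "MUBUBUBBUBUBUB"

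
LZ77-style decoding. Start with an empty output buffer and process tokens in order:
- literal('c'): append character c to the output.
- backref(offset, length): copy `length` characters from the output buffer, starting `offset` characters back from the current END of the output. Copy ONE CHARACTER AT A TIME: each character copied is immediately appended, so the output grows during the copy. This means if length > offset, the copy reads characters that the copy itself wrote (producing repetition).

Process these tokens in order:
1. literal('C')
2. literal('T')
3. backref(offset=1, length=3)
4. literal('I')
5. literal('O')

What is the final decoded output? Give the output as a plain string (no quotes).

Answer: CTTTTIO

Derivation:
Token 1: literal('C'). Output: "C"
Token 2: literal('T'). Output: "CT"
Token 3: backref(off=1, len=3) (overlapping!). Copied 'TTT' from pos 1. Output: "CTTTT"
Token 4: literal('I'). Output: "CTTTTI"
Token 5: literal('O'). Output: "CTTTTIO"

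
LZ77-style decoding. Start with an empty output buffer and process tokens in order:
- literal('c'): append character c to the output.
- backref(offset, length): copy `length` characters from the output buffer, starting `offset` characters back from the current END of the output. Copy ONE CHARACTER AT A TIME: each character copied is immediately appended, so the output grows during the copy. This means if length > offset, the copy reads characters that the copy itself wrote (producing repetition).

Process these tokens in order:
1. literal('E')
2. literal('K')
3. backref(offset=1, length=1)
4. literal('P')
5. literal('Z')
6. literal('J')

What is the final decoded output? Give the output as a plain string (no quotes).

Answer: EKKPZJ

Derivation:
Token 1: literal('E'). Output: "E"
Token 2: literal('K'). Output: "EK"
Token 3: backref(off=1, len=1). Copied 'K' from pos 1. Output: "EKK"
Token 4: literal('P'). Output: "EKKP"
Token 5: literal('Z'). Output: "EKKPZ"
Token 6: literal('J'). Output: "EKKPZJ"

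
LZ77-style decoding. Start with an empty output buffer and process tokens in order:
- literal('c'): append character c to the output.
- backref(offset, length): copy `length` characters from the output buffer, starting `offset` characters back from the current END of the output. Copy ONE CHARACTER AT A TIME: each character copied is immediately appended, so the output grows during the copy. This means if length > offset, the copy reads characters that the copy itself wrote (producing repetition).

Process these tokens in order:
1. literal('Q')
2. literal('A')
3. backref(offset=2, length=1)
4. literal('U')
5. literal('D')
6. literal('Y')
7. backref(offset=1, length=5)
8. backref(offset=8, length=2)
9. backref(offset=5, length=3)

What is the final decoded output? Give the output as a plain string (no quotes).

Token 1: literal('Q'). Output: "Q"
Token 2: literal('A'). Output: "QA"
Token 3: backref(off=2, len=1). Copied 'Q' from pos 0. Output: "QAQ"
Token 4: literal('U'). Output: "QAQU"
Token 5: literal('D'). Output: "QAQUD"
Token 6: literal('Y'). Output: "QAQUDY"
Token 7: backref(off=1, len=5) (overlapping!). Copied 'YYYYY' from pos 5. Output: "QAQUDYYYYYY"
Token 8: backref(off=8, len=2). Copied 'UD' from pos 3. Output: "QAQUDYYYYYYUD"
Token 9: backref(off=5, len=3). Copied 'YYY' from pos 8. Output: "QAQUDYYYYYYUDYYY"

Answer: QAQUDYYYYYYUDYYY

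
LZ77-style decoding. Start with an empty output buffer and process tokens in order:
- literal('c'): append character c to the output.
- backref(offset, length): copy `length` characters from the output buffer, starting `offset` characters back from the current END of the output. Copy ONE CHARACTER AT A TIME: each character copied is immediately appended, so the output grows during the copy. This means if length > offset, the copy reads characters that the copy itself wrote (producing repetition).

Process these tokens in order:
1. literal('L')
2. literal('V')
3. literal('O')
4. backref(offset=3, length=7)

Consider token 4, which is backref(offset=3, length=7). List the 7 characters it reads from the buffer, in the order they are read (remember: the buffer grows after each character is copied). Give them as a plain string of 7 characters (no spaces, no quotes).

Answer: LVOLVOL

Derivation:
Token 1: literal('L'). Output: "L"
Token 2: literal('V'). Output: "LV"
Token 3: literal('O'). Output: "LVO"
Token 4: backref(off=3, len=7). Buffer before: "LVO" (len 3)
  byte 1: read out[0]='L', append. Buffer now: "LVOL"
  byte 2: read out[1]='V', append. Buffer now: "LVOLV"
  byte 3: read out[2]='O', append. Buffer now: "LVOLVO"
  byte 4: read out[3]='L', append. Buffer now: "LVOLVOL"
  byte 5: read out[4]='V', append. Buffer now: "LVOLVOLV"
  byte 6: read out[5]='O', append. Buffer now: "LVOLVOLVO"
  byte 7: read out[6]='L', append. Buffer now: "LVOLVOLVOL"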